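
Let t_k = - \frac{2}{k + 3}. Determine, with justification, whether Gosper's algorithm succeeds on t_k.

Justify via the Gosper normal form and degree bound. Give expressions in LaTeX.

No — t_k has no hypergeometric antidifference.

t_(k+1)/t_k = (k + 3)/(k + 4).
Take A(k)=k + 3, B(k)=k + 4, C(k)=1.
Need (k + 3)·f(k+1) − (k + 3)·f(k) = 1.
From deg A=1, deg B=1, deg C=0: d=0.
Put f(k) = c0: A·f(k+1) − B(k−1)·f(k) − C = -1; need -1 = 0 — inconsistent ⇒ no f, not summable.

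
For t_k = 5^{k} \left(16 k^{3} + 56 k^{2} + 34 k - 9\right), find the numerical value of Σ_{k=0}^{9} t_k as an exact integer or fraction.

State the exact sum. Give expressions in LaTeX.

Σ = 37685546876

Ratio r(k) = 5*(16*k**3 + 104*k**2 + 194*k + 97)/(16*k**3 + 56*k**2 + 34*k - 9).
Gosper form: A/B · C(k+1)/C(k) with A=5, B=1, C=k**3 + 7*k**2/2 + 17*k/8 - 9/16.
f must satisfy (5)·f(k+1) − (1)·f(k) = k**3 + 7*k**2/2 + 17*k/8 - 9/16.
Degrees (0,0,3) ⇒ d ≤ 3.
Solve for f: f(k) = (4*k**3 - k**2 - 4*k - 1)/16 (degree 3 ≤ 3).
Certificate R = B(k−1)f/C = (4*k**3 - k**2 - 4*k - 1)/(16*k**3 + 56*k**2 + 34*k - 9) gives s_k = 5**k*(4*k**3 - k**2 - 4*k - 1).
s_(k+1) − s_k = 5**k*(16*k**3 + 56*k**2 + 34*k - 9) = t_k.
Σ_(k=0)^(9) t_k = s_(10) − s_(0) = 37685546875 − (-1) = 37685546876.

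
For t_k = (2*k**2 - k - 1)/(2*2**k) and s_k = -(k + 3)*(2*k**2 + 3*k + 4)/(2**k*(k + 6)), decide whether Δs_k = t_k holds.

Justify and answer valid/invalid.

s_(k+1) = -(k + 4)*(3*k + 2*(k + 1)**2 + 7)/(2*2**k*(k + 7))
s_(k+1) − s_k = (2*k**4 + 19*k**3 + 25*k**2 - 52*k - 48)/(2*2**k*(k**2 + 13*k + 42))
(s_(k+1) − s_k) − t_k = 3*(-2*k**3 - 15*k**2 + k - 2)/(2*2**k*(k**2 + 13*k + 42))

Invalid: residual 3*(-2*k**3 - 15*k**2 + k - 2)/(2*2**k*(k**2 + 13*k + 42)) ≠ 0.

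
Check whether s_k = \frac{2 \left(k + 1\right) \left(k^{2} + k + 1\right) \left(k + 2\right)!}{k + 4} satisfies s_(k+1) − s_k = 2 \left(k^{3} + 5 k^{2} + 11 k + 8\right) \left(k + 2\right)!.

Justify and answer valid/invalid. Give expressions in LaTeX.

Invalid: residual - \frac{6 \left(k^{4} + 9 k^{3} + 30 k^{2} + 51 k + 31\right) \left(k + 2\right)!}{\left(k + 4\right) \left(k + 5\right)} ≠ 0.

s_(k+1) = 2*(k + 2)*(k**2 + 3*k + 3)*factorial(k + 3)/(k + 5)
s_(k+1) − s_k = 2*(k**5 + 11*k**4 + 49*k**3 + 117*k**2 + 139*k + 67)*factorial(k + 2)/((k + 4)*(k + 5))
(s_(k+1) − s_k) − t_k = -6*(k**4 + 9*k**3 + 30*k**2 + 51*k + 31)*factorial(k + 2)/((k + 4)*(k + 5))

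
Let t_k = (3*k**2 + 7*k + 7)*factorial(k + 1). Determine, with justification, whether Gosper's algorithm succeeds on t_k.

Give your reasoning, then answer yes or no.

Yes. s_k = (3*k + 1)*factorial(k + 1).

The ratio is (k + 2)*(7*k + 3*(k + 1)**2 + 14)/(3*k**2 + 7*k + 7).
Take A(k)=k + 2, B(k)=1, C(k)=k**2 + 7*k/3 + 7/3.
Need (k + 2)·f(k+1) − (1)·f(k) = k**2 + 7*k/3 + 7/3.
deg f ≤ 1 (via 1,0,2).
Match coefficients ⇒ f(k) = (3*k + 1)/3.
Get s_k = R·t_k = (3*k + 1)*factorial(k + 1) with R(k) = B(k−1)f(k)/C(k) = (3*k + 1)/(3*k**2 + 7*k + 7).
Check: Δs_k = (3*k**2 + 7*k + 7)*factorial(k + 1). ✓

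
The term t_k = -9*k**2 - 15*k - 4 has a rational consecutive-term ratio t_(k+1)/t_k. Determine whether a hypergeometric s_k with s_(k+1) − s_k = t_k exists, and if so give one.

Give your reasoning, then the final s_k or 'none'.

s_k = k*(-3*k**2 - 3*k + 2)

Ratio r(k) = (3*k + 7)/(3*k + 1).
Factor: A=1; B=1; C=k**2 + 5*k/3 + 4/9.
Need (1)·f(k+1) − (1)·f(k) = k**2 + 5*k/3 + 4/9.
Degrees (0,0,2) ⇒ d ≤ 3.
Solving with deg f ≤ 3: f(k) = k*(3*k**2 + 3*k - 2)/9.
So s_k = (B(k−1)f/C)·t_k = (k*(3*k**2 + 3*k - 2)/((3*k + 1)*(3*k + 4)))·t_k = k*(-3*k**2 - 3*k + 2).
Verify: -9*k**2 - 15*k - 4 matches t_k.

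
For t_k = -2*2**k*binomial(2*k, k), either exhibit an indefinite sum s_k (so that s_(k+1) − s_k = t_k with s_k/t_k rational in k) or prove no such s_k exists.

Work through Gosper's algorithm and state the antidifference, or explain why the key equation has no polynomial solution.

r(k) = 4*(2*k + 1)/(k + 1) after simplifying.
Gosper form: A/B · C(k+1)/C(k) with A=8*k + 4, B=k + 1, C=1.
Need (8*k + 4)·f(k+1) − (k)·f(k) = 1.
d = -1 from the (1,1,0) case.
Bound -1 < 0, so the key equation has no polynomial solution.

none (Gosper's algorithm certifies no s_k)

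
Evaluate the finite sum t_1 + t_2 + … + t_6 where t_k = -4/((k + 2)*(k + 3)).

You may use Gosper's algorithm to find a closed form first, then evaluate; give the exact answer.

Σ = -8/9

Ratio r(k) = (k + 2)/(k + 4).
Take A(k)=k + 2, B(k)=k + 4, C(k)=1.
Solve (k + 2)·f(k+1) − (k + 3)·f(k) = 1.
d = 1 from the (1,1,0) case.
Solve for f: f(k) = k/2 (degree 1 ≤ 1).
So s_k = (B(k−1)f/C)·t_k = (k*(k + 3)/2)·t_k = -2*k/(k + 2).
Check: Δs_k = -4/(k**2 + 5*k + 6). ✓
Evaluate s at k=7 and k=1: -14/9 and -2/3; difference -8/9.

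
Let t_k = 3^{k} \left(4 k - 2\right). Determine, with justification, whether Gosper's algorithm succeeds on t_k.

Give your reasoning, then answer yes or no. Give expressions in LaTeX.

Compute t_(k+1)/t_k: get 3*(2*k + 1)/(2*k - 1).
A = 3, B = 1, C = k - 1/2.
Solve (3)·f(k+1) − (1)·f(k) = k - 1/2.
From deg A=0, deg B=0, deg C=1: d=1.
Coefficient equations give f(k) = (k - 2)/2.
Get s_k = R·t_k = 2*3**k*(k - 2) with R(k) = B(k−1)f(k)/C(k) = (k - 2)/(2*k - 1).
Δs = 3**k*(4*k - 2), as required.

Yes. s_k = 2 \cdot 3^{k} \left(k - 2\right).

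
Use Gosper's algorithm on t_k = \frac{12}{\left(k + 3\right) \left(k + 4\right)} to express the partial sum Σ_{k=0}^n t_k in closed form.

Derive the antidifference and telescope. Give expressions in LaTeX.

S(n) = \frac{4 \left(n + 1\right)}{n + 4}

Ratio r(k) = (k + 3)/(k + 5).
A = k + 3, B = k + 5, C = 1.
Need (k + 3)·f(k+1) − (k + 4)·f(k) = 1.
deg f ≤ 1 (via 1,1,0).
Solving with deg f ≤ 1: f(k) = k/3.
Get s_k = R·t_k = 4*k/(k + 3) with R(k) = B(k−1)f(k)/C(k) = k*(k + 4)/3.
Verify: 12/(k**2 + 7*k + 12) matches t_k.
Telescope: S(n) = s_(n+1) − s_(0) = 4*(n + 1)/(n + 4) − (0) = 4*(n + 1)/(n + 4).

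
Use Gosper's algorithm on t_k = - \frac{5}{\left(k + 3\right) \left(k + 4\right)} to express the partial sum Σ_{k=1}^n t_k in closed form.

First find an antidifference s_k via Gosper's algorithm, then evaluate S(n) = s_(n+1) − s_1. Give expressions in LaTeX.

Step 1: r(k) = (k + 3)/(k + 5).
A = k + 3, B = k + 5, C = 1.
Key eq: (k + 3)·f(k+1) = (k + 4)·f(k) + (1).
From deg A=1, deg B=1, deg C=0: d=1.
Coefficient equations give f(k) = k/3.
So s_k = (B(k−1)f/C)·t_k = (k*(k + 4)/3)·t_k = -5*k/(3*k + 9).
Δs = -5/(k**2 + 7*k + 12), as required.
s_(n+1) = 5*(-n - 1)/(3*(n + 4)) and s_(1) = -5/12, so S(n) = -5*n/(4*n + 16).

S(n) = - \frac{5 n}{4 n + 16}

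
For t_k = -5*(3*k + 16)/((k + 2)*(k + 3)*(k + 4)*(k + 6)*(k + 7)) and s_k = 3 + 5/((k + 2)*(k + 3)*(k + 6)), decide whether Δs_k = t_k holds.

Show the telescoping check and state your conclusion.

Valid — Δs_k = t_k.

s_(k+1) = 3 + 5/((k + 3)*(k + 4)*(k + 7))
s_(k+1) − s_k = 5*(-3*k - 16)/(k**5 + 22*k**4 + 185*k**3 + 740*k**2 + 1404*k + 1008)
(s_(k+1) − s_k) − t_k = 0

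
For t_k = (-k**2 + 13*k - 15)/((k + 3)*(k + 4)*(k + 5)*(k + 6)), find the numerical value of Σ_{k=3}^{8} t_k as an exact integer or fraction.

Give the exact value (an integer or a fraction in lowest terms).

Σ = 25/1456

Ratio r(k) = (k + 3)*(-13*k + (k + 1)**2 + 2)/((k + 7)*(k**2 - 13*k + 15)).
Gosper form: A/B · C(k+1)/C(k) with A=k + 3, B=k + 7, C=k**2 - 13*k + 15.
Key eq: (k + 3)·f(k+1) = (k + 6)·f(k) + (k**2 - 13*k + 15).
d = 3 from the (1,1,2) case.
Solve for f: f(k) = k*(k**2 - 8*k + 107)/20 (degree 3 ≤ 3).
Certificate R = B(k−1)f/C = k*(k + 6)*(k**2 - 8*k + 107)/(20*(k**2 - 13*k + 15)) gives s_k = k*(-k**2 + 8*k - 107)/(20*(k + 3)*(k + 4)*(k + 5)).
s_(k+1) − s_k = (-k**2 + 13*k - 15)/(k**4 + 18*k**3 + 119*k**2 + 342*k + 360) = t_k.
Telescoping: Σ = s_(9) − s_(3) = -87/3640 − (-23/560) = 25/1456.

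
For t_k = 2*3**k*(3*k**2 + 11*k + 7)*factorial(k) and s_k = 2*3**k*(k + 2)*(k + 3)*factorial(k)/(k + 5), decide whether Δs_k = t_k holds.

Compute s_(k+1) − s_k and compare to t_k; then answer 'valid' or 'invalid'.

Invalid: residual -4*3**k*(3*k**3 + 26*k**2 + 61*k + 33)*factorial(k)/((k + 5)*(k + 6)) ≠ 0.

s_(k+1) = 6*3**k*(k + 3)*(k + 4)*factorial(k + 1)/(k + 6)
s_(k+1) − s_k = 2*3**k*(k + 3)*(3*k**3 + 29*k**2 + 79*k + 48)*factorial(k)/((k + 5)*(k + 6))
(s_(k+1) − s_k) − t_k = -4*3**k*(3*k**3 + 26*k**2 + 61*k + 33)*factorial(k)/((k + 5)*(k + 6))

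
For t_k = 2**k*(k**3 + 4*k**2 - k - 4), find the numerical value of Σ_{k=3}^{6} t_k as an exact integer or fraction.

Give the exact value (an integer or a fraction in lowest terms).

r(k) = 2*k*(k**2 + 7*k + 10)/(k**3 + 4*k**2 - k - 4) after simplifying.
A = 2, B = 1, C = k**3 + 4*k**2 - k - 4.
Need (2)·f(k+1) − (1)·f(k) = k**3 + 4*k**2 - k - 4.
deg f ≤ 3 (via 0,0,3).
Match coefficients ⇒ f(k) = k**3 - 2*k**2 + k - 4.
R(k) = B(k−1)·f(k)/C(k) = (k**3 - 2*k**2 + k - 4)/((k - 1)*(k + 1)*(k + 4)); s_k = R·t_k = 2**k*(k**3 - 2*k**2 + k - 4).
Verify: 2**k*(k**3 + 4*k**2 - k - 4) matches t_k.
Telescoping: Σ = s_(7) − s_(3) = 31744 − (64) = 31680.

Σ = 31680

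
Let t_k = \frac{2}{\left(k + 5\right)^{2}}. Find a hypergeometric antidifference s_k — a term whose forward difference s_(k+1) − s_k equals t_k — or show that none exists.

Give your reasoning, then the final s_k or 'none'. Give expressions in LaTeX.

Compute t_(k+1)/t_k: get (k + 5)**2/(k + 6)**2.
Normal form (A,B,C) = (k**2 + 10*k + 25, k**2 + 12*k + 36, 1).
Need (k**2 + 10*k + 25)·f(k+1) − (k**2 + 10*k + 25)·f(k) = 1.
From deg A=2, deg B=2, deg C=0: d=0.
Write f(k) = c0. Then LHS − RHS = -1, requiring -1 = 0: contradictory. No certificate.

none — t_k is not Gosper-summable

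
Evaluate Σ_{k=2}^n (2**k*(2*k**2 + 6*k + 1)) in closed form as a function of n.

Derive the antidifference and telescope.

Step 1: r(k) = 2*(2*k**2 + 10*k + 9)/(2*k**2 + 6*k + 1).
So A=2 and B=1, with C=k**2 + 3*k + 1/2.
f must satisfy (2)·f(k+1) − (1)·f(k) = k**2 + 3*k + 1/2.
d = 2 from the (0,0,2) case.
Solve for f: f(k) = (2*k**2 - 2*k + 1)/2 (degree 2 ≤ 2).
R(k) = B(k−1)·f(k)/C(k) = (2*k**2 - 2*k + 1)/(2*k**2 + 6*k + 1); s_k = R·t_k = 2**k*(2*k**2 - 2*k + 1).
Verify: 2**k*(2*k**2 + 6*k + 1) matches t_k.
Telescope: S(n) = s_(n+1) − s_(2) = 2**(n + 1)*(2*n**2 + 2*n + 1) − (20) = 4*2**n*n**2 + 4*2**n*n + 2*2**n - 20.

S(n) = 4*2**n*n**2 + 4*2**n*n + 2*2**n - 20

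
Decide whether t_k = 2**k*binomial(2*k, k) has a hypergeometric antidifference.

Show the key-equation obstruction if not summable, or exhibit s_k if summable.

No; the degree bound rules out any f.

The ratio is 4*(2*k + 1)/(k + 1).
Factor: A=8*k + 4; B=k + 1; C=1.
Need (8*k + 4)·f(k+1) − (k)·f(k) = 1.
deg f ≤ -1 (via 1,1,0).
d = -1 < 0 ⇒ no nonzero polynomial f; not summable.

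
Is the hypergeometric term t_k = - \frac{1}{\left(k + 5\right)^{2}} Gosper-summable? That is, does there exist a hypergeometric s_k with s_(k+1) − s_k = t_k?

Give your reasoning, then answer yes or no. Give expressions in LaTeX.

Step 1: r(k) = (k + 5)**2/(k + 6)**2.
Normal form (A,B,C) = (k**2 + 10*k + 25, k**2 + 12*k + 36, 1).
Need (k**2 + 10*k + 25)·f(k+1) − (k**2 + 10*k + 25)·f(k) = 1.
Bound: deg f ≤ 0.
Put f(k) = c0: A·f(k+1) − B(k−1)·f(k) − C = -1; need -1 = 0 — inconsistent ⇒ no f, not summable.

No — t_k has no hypergeometric antidifference.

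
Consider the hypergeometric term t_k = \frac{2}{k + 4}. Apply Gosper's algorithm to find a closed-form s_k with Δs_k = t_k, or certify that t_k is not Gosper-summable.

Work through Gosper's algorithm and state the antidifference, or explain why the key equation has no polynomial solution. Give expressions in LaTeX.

Step 1: r(k) = (k + 4)/(k + 5).
So A=k + 4 and B=k + 5, with C=1.
Key eq: (k + 4)·f(k+1) = (k + 4)·f(k) + (1).
deg f ≤ 0 (via 1,1,0).
f = c0 ⇒ A·f(k+1) − B(k−1)·f(k) − C = -1. The system {-1 = 0} is inconsistent; no antidifference.

none — t_k is not Gosper-summable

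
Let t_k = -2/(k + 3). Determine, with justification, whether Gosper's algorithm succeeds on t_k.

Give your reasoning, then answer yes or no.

No — t_k has no hypergeometric antidifference.

t_(k+1)/t_k = (k + 3)/(k + 4).
Factor: A=k + 3; B=k + 4; C=1.
Solve (k + 3)·f(k+1) − (k + 3)·f(k) = 1.
Degrees (1,1,0) ⇒ d ≤ 0.
f = c0 ⇒ A·f(k+1) − B(k−1)·f(k) − C = -1. The system {-1 = 0} is inconsistent; no antidifference.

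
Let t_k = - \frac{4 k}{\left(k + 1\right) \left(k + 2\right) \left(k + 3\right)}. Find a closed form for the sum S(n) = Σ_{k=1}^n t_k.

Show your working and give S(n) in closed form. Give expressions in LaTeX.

S(n) = \frac{n \left(- n - 1\right)}{n^{2} + 5 n + 6}

Compute t_(k+1)/t_k: get (k + 1)**2/(k*(k + 4)).
A = k + 1, B = k + 4, C = k.
Need (k + 1)·f(k+1) − (k + 3)·f(k) = k.
deg f ≤ 2 (via 1,1,1).
Coefficient equations give f(k) = k*(k - 1)/4.
So s_k = (B(k−1)f/C)·t_k = ((k - 1)*(k + 3)/4)·t_k = k*(1 - k)/((k + 1)*(k + 2)).
s_(k+1) − s_k = -4*k/(k**3 + 6*k**2 + 11*k + 6) = t_k.
Telescope: S(n) = s_(n+1) − s_(1) = n*(-n - 1)/(n**2 + 5*n + 6) − (0) = n*(-n - 1)/(n**2 + 5*n + 6).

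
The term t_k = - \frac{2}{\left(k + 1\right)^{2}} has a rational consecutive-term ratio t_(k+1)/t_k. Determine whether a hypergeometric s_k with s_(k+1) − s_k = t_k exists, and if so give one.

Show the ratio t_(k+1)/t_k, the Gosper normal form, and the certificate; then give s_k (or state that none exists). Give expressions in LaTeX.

Compute t_(k+1)/t_k: get (k + 1)**2/(k + 2)**2.
So A=k**2 + 2*k + 1 and B=k**2 + 4*k + 4, with C=1.
Key eq: (k**2 + 2*k + 1)·f(k+1) = (k**2 + 2*k + 1)·f(k) + (1).
deg f ≤ 0 (via 2,2,0).
f = c0 ⇒ A·f(k+1) − B(k−1)·f(k) − C = -1. The system {-1 = 0} is inconsistent; no antidifference.

no hypergeometric antidifference exists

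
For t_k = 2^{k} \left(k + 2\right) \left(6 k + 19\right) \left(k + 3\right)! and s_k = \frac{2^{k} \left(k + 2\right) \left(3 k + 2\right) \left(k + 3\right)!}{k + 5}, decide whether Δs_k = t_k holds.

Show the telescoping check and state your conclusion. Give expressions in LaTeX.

s_(k+1) = 2**(k + 1)*(k + 3)*(3*k + 5)*factorial(k + 4)/(k + 6)
s_(k+1) − s_k = 2**k*(6*k**4 + 79*k**3 + 376*k**2 + 778*k + 576)*factorial(k + 3)/((k + 5)*(k + 6))
(s_(k+1) − s_k) − t_k = -3*2**k*(6*k**3 + 61*k**2 + 190*k + 188)*factorial(k + 3)/((k + 5)*(k + 6))

Invalid: residual - \frac{3 \cdot 2^{k} \left(6 k^{3} + 61 k^{2} + 190 k + 188\right) \left(k + 3\right)!}{\left(k + 5\right) \left(k + 6\right)} ≠ 0.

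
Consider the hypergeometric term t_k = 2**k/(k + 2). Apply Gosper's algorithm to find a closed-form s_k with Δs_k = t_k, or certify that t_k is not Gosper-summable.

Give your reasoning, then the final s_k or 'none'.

Step 1: r(k) = 2*(k + 2)/(k + 3).
Take A(k)=2*k + 4, B(k)=k + 3, C(k)=1.
Need (2*k + 4)·f(k+1) − (k + 2)·f(k) = 1.
Bound: deg f ≤ -1.
Bound -1 < 0, so the key equation has no polynomial solution.

none (Gosper's algorithm certifies no s_k)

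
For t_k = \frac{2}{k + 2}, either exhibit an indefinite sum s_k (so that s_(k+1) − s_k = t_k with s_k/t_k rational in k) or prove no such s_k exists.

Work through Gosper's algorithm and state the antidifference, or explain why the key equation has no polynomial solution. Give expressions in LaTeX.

t_(k+1)/t_k = (k + 2)/(k + 3).
Factor: A=k + 2; B=k + 3; C=1.
Need (k + 2)·f(k+1) − (k + 2)·f(k) = 1.
Degrees (1,1,0) ⇒ d ≤ 0.
Write f(k) = c0. Then LHS − RHS = -1, requiring -1 = 0: contradictory. No certificate.

not Gosper-summable; s_k does not exist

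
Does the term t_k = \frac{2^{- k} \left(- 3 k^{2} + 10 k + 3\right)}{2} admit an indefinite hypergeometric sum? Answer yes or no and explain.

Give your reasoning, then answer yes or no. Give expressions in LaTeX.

Ratio r(k) = (3*k**2 - 4*k - 10)/(2*(3*k**2 - 10*k - 3)).
Gosper form: A/B · C(k+1)/C(k) with A=1/2, B=1, C=k**2 - 10*k/3 - 1.
Set up (1/2)·f(k+1) − (1)·f(k) − (k**2 - 10*k/3 - 1) = 0.
deg f ≤ 2 (via 0,0,2).
A polynomial solution: f(k) = -2*(k - 2)*(3*k + 2)/3.
Certificate R = B(k−1)f/C = -2*(k - 2)*(3*k + 2)/(3*k**2 - 10*k - 3) gives s_k = (3*k**2 - 4*k - 4)/2**k.
Check: Δs_k = (-3*k**2 + 10*k + 3)/(2*2**k). ✓

Yes. s_k = 2^{- k} \left(3 k^{2} - 4 k - 4\right).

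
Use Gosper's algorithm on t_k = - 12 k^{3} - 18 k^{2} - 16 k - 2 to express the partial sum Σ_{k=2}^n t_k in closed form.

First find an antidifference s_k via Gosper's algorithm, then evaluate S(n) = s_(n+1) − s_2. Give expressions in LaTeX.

S(n) = - 3 n^{4} - 12 n^{3} - 20 n^{2} - 13 n + 48

The ratio is (6*k**3 + 27*k**2 + 44*k + 24)/(6*k**3 + 9*k**2 + 8*k + 1).
So A=1 and B=1, with C=k**3 + 3*k**2/2 + 4*k/3 + 1/6.
Solve (1)·f(k+1) − (1)·f(k) = k**3 + 3*k**2/2 + 4*k/3 + 1/6.
deg f ≤ 4 (via 0,0,3).
Solving with deg f ≤ 4: f(k) = k*(3*k**3 + 2*k - 3)/12.
So s_k = (B(k−1)f/C)·t_k = (k*(3*k**3 + 2*k - 3)/(2*(6*k**3 + 9*k**2 + 8*k + 1)))·t_k = k*(-3*k**3 - 2*k + 3).
Check: Δs_k = -12*k**3 - 18*k**2 - 16*k - 2. ✓
s_(n+1) = -3*n**4 - 12*n**3 - 20*n**2 - 13*n - 2 and s_(2) = -50, so S(n) = -3*n**4 - 12*n**3 - 20*n**2 - 13*n + 48.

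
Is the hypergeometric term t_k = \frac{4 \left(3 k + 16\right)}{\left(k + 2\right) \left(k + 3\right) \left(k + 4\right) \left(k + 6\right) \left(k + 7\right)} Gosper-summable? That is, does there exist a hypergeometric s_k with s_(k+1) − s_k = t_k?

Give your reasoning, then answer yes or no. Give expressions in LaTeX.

Yes. s_k = \frac{k \left(k^{2} + 11 k + 36\right)}{9 \left(k^{3} + 11 k^{2} + 36 k + 36\right)}.

Ratio r(k) = (k + 2)*(k + 6)*(3*k + 19)/((k + 5)*(k + 8)*(3*k + 16)).
Normal form (A,B,C) = (k + 2, k + 8, k**2 + 31*k/3 + 80/3).
Set up (k + 2)·f(k+1) − (k + 7)·f(k) − (k**2 + 31*k/3 + 80/3) = 0.
Bound: deg f ≤ 5.
Solve for f: f(k) = k*(k + 4)*(k + 5)*(k**2 + 11*k + 36)/108 (degree 5 ≤ 5).
R(k) = B(k−1)·f(k)/C(k) = k*(k + 4)*(k + 7)*(k**2 + 11*k + 36)/(36*(3*k + 16)); s_k = R·t_k = k*(k**2 + 11*k + 36)/(9*(k**3 + 11*k**2 + 36*k + 36)).
Δs = 4*(3*k + 16)/(k**5 + 22*k**4 + 185*k**3 + 740*k**2 + 1404*k + 1008), as required.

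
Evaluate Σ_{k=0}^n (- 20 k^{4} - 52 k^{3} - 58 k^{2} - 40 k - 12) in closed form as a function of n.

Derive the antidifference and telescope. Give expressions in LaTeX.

S(n) = - 4 n^{5} - 23 n^{4} - 52 n^{3} - 62 n^{2} - 41 n - 12

Step 1: r(k) = (10*k**4 + 66*k**3 + 167*k**2 + 196*k + 91)/(10*k**4 + 26*k**3 + 29*k**2 + 20*k + 6).
Factor: A=1; B=1; C=k**4 + 13*k**3/5 + 29*k**2/10 + 2*k + 3/5.
f must satisfy (1)·f(k+1) − (1)·f(k) = k**4 + 13*k**3/5 + 29*k**2/10 + 2*k + 3/5.
d = 5 from the (0,0,4) case.
Match coefficients ⇒ f(k) = k*(4*k**4 + 3*k**3 + 4*k + 1)/20.
Certificate R = B(k−1)f/C = k*(4*k**4 + 3*k**3 + 4*k + 1)/(2*(10*k**4 + 26*k**3 + 29*k**2 + 20*k + 6)) gives s_k = k*(-4*k**4 - 3*k**3 - 4*k - 1).
Δs = -20*k**4 - 52*k**3 - 58*k**2 - 40*k - 12, as required.
Telescope: S(n) = s_(n+1) − s_(0) = -4*n**5 - 23*n**4 - 52*n**3 - 62*n**2 - 41*n - 12 − (0) = -4*n**5 - 23*n**4 - 52*n**3 - 62*n**2 - 41*n - 12.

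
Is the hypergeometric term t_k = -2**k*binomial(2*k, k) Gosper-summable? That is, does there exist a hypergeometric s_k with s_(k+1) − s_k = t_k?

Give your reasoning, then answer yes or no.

No — t_k has no hypergeometric antidifference.

Compute t_(k+1)/t_k: get 4*(2*k + 1)/(k + 1).
Gosper form: A/B · C(k+1)/C(k) with A=8*k + 4, B=k + 1, C=1.
Need (8*k + 4)·f(k+1) − (k)·f(k) = 1.
deg f ≤ -1 (via 1,1,0).
d = -1 < 0 ⇒ no nonzero polynomial f; not summable.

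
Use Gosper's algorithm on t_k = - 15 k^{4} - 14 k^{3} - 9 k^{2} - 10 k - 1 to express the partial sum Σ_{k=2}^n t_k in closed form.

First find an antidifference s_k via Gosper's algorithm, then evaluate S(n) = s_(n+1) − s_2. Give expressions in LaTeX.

The ratio is (15*k**4 + 74*k**3 + 141*k**2 + 130*k + 49)/(15*k**4 + 14*k**3 + 9*k**2 + 10*k + 1).
So A=1 and B=1, with C=k**4 + 14*k**3/15 + 3*k**2/5 + 2*k/3 + 1/15.
Set up (1)·f(k+1) − (1)·f(k) − (k**4 + 14*k**3/15 + 3*k**2/5 + 2*k/3 + 1/15) = 0.
deg f ≤ 5 (via 0,0,4).
Match coefficients ⇒ f(k) = k*(3*k**4 - 4*k**3 + k**2 + 4*k - 3)/15.
Then R = B(k−1)f/C = k*(3*k**4 - 4*k**3 + k**2 + 4*k - 3)/(15*k**4 + 14*k**3 + 9*k**2 + 10*k + 1), so s_k = R(k)·t_k = k*(-3*k**4 + 4*k**3 - k**2 - 4*k + 3).
Check: Δs_k = -15*k**4 - 14*k**3 - 9*k**2 - 10*k - 1. ✓
Evaluate: s_(n+1) = -3*n**5 - 11*n**4 - 15*n**3 - 13*n**2 - 7*n - 1; subtract s_(2) = -50 ⇒ S(n) = -3*n**5 - 11*n**4 - 15*n**3 - 13*n**2 - 7*n + 49.

S(n) = - 3 n^{5} - 11 n^{4} - 15 n^{3} - 13 n^{2} - 7 n + 49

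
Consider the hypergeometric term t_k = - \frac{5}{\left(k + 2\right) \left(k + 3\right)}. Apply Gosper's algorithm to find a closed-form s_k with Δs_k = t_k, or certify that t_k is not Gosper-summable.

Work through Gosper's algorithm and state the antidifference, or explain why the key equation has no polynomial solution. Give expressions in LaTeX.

t_(k+1)/t_k = (k + 2)/(k + 4).
Take A(k)=k + 2, B(k)=k + 4, C(k)=1.
Set up (k + 2)·f(k+1) − (k + 3)·f(k) − (1) = 0.
Degrees (1,1,0) ⇒ d ≤ 1.
Coefficient equations give f(k) = k/2.
Get s_k = R·t_k = -5*k/(2*k + 4) with R(k) = B(k−1)f(k)/C(k) = k*(k + 3)/2.
s_(k+1) − s_k = -5/(k**2 + 5*k + 6) = t_k.

s_k = - \frac{5 k}{2 k + 4}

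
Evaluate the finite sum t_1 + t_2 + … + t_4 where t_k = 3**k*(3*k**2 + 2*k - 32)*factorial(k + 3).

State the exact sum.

Σ = 9797976

Ratio r(k) = 3*(3*k**3 + 20*k**2 + 5*k - 108)/(3*k**2 + 2*k - 32).
So A=3*k + 12 and B=1, with C=k**2 + 2*k/3 - 32/3.
Key eq: (3*k + 12)·f(k+1) = (1)·f(k) + (k**2 + 2*k/3 - 32/3).
From deg A=1, deg B=0, deg C=2: d=1.
A polynomial solution: f(k) = (k - 4)/3.
R(k) = B(k−1)·f(k)/C(k) = (k - 4)/(3*k**2 + 2*k - 32); s_k = R·t_k = 3**k*(k - 4)*factorial(k + 3).
s_(k+1) − s_k = 3**k*(3*k**2 + 2*k - 32)*factorial(k + 3) = t_k.
Sum = s_(5) − s_(1); s_(5) = 9797760, s_(1) = -216 ⇒ 9797976.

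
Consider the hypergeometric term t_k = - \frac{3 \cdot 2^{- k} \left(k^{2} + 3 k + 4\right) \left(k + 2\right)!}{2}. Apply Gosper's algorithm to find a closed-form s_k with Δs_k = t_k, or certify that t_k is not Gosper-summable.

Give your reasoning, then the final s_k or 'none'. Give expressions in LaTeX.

s_k = - 3 \cdot 2^{- k} \left(k + 1\right) \left(k + 2\right)!

t_(k+1)/t_k = (k + 3)*(3*k + (k + 1)**2 + 7)/(2*(k**2 + 3*k + 4)).
So A=k/2 + 3/2 and B=1, with C=k**2 + 3*k + 4.
f must satisfy (k/2 + 3/2)·f(k+1) − (1)·f(k) = k**2 + 3*k + 4.
d = 1 from the (1,0,2) case.
A polynomial solution: f(k) = 2*(k + 1).
Certificate R = B(k−1)f/C = 2*(k + 1)/(k**2 + 3*k + 4) gives s_k = -3*(k + 1)*factorial(k + 2)/2**k.
Verify: -3*(k**2 + 3*k + 4)*factorial(k + 2)/(2*2**k) matches t_k.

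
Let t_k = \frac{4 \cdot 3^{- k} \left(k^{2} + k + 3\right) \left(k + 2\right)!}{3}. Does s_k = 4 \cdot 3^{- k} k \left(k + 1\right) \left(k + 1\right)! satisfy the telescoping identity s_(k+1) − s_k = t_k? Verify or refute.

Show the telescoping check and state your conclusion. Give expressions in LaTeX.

s_(k+1) = 4*(k + 1)*(k + 2)*factorial(k + 2)/(3*3**k)
s_(k+1) − s_k = 4*(k + 1)*(k**2 + k + 4)*factorial(k + 1)/(3*3**k)
(s_(k+1) − s_k) − t_k = -4*(k**2 + 2)*factorial(k + 1)/(3*3**k)

Invalid: residual - \frac{4 \cdot 3^{- k} \left(k^{2} + 2\right) \left(k + 1\right)!}{3} ≠ 0.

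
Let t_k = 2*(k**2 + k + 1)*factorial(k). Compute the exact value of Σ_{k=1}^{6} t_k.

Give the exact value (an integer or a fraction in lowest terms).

Σ = 70558

t_(k+1)/t_k = (k + 1)*(k + (k + 1)**2 + 2)/(k**2 + k + 1).
Factor: A=k + 1; B=1; C=k**2 + k + 1.
f must satisfy (k + 1)·f(k+1) − (1)·f(k) = k**2 + k + 1.
deg f ≤ 1 (via 1,0,2).
Solve for f: f(k) = k (degree 1 ≤ 1).
Certificate R = B(k−1)f/C = k/(k**2 + k + 1) gives s_k = 2*k*factorial(k).
Check: Δs_k = 2*(k**2 + k + 1)*factorial(k). ✓
Sum = s_(7) − s_(1); s_(7) = 70560, s_(1) = 2 ⇒ 70558.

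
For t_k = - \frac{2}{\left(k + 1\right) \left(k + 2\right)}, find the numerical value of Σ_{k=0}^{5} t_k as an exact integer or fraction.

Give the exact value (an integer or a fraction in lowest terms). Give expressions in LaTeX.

Σ = -12/7

Step 1: r(k) = (k + 1)/(k + 3).
Gosper form: A/B · C(k+1)/C(k) with A=k + 1, B=k + 3, C=1.
f must satisfy (k + 1)·f(k+1) − (k + 2)·f(k) = 1.
Degrees (1,1,0) ⇒ d ≤ 1.
A polynomial solution: f(k) = k.
Get s_k = R·t_k = -2*k/(k + 1) with R(k) = B(k−1)f(k)/C(k) = k*(k + 2).
s_(k+1) − s_k = -2/(k**2 + 3*k + 2) = t_k.
Telescoping: Σ = s_(6) − s_(0) = -12/7 − (0) = -12/7.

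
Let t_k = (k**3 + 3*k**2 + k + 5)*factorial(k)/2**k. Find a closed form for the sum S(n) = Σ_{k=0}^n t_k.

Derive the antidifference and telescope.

Step 1: r(k) = (k + 1)*(k + (k + 1)**3 + 3*(k + 1)**2 + 6)/(2*(k**3 + 3*k**2 + k + 5)).
Normal form (A,B,C) = (k/2 + 1/2, 1, k**3 + 3*k**2 + k + 5).
Solve (k/2 + 1/2)·f(k+1) − (1)·f(k) = k**3 + 3*k**2 + k + 5.
From deg A=1, deg B=0, deg C=3: d=2.
Coefficient equations give f(k) = 2*(k**2 + 2*k - 2).
Certificate R = B(k−1)f/C = 2*(k**2 + 2*k - 2)/(k**3 + 3*k**2 + k + 5) gives s_k = 2**(1 - k)*(k**2 + 2*k - 2)*factorial(k).
Check: Δs_k = (k**3 + 3*k**2 + k + 5)*factorial(k)/2**k. ✓
Telescope: S(n) = s_(n+1) − s_(0) = (n**2 + 4*n + 1)*factorial(n + 1)/2**n − (-4) = (2**(n + 2) + n**3*factorial(n) + 5*n**2*factorial(n) + 5*n*factorial(n) + factorial(n))/2**n.

S(n) = (2**(n + 2) + n**3*factorial(n) + 5*n**2*factorial(n) + 5*n*factorial(n) + factorial(n))/2**n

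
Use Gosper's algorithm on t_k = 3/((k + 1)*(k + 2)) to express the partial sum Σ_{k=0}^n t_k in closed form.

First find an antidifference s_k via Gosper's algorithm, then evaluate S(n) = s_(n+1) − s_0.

Compute t_(k+1)/t_k: get (k + 1)/(k + 3).
Factor: A=k + 1; B=k + 3; C=1.
f must satisfy (k + 1)·f(k+1) − (k + 2)·f(k) = 1.
Bound: deg f ≤ 1.
Match coefficients ⇒ f(k) = k.
Get s_k = R·t_k = 3*k/(k + 1) with R(k) = B(k−1)f(k)/C(k) = k*(k + 2).
Verify: 3/(k**2 + 3*k + 2) matches t_k.
Evaluate: s_(n+1) = 3*(n + 1)/(n + 2); subtract s_(0) = 0 ⇒ S(n) = 3*(n + 1)/(n + 2).

S(n) = 3*(n + 1)/(n + 2)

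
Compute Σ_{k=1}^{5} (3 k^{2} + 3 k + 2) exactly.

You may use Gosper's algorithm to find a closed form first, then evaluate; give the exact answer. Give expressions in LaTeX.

Σ = 220

Compute t_(k+1)/t_k: get (3*k**2 + 9*k + 8)/(3*k**2 + 3*k + 2).
Take A(k)=1, B(k)=1, C(k)=k**2 + k + 2/3.
Set up (1)·f(k+1) − (1)·f(k) − (k**2 + k + 2/3) = 0.
Bound: deg f ≤ 3.
Coefficient equations give f(k) = k*(k**2 + 1)/3.
Get s_k = R·t_k = k**3 + k with R(k) = B(k−1)f(k)/C(k) = k*(k**2 + 1)/(3*k**2 + 3*k + 2).
Check: Δs_k = -k**3 + (k + 1)**3 + 1. ✓
Sum = s_(6) − s_(1); s_(6) = 222, s_(1) = 2 ⇒ 220.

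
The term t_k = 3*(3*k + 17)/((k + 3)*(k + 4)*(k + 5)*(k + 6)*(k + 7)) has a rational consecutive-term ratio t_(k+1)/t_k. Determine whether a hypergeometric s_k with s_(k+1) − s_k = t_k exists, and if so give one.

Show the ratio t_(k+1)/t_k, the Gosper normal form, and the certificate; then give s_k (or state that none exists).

s_k = k*(k**2 + 13*k + 54)/(24*(k**3 + 13*k**2 + 54*k + 72))

Compute t_(k+1)/t_k: get (k + 3)*(3*k + 20)/((k + 8)*(3*k + 17)).
Normal form (A,B,C) = (k + 3, k + 8, k + 17/3).
Need (k + 3)·f(k+1) − (k + 7)·f(k) = k + 17/3.
Degrees (1,1,1) ⇒ d ≤ 4.
Coefficient equations give f(k) = k*(k + 5)*(k**2 + 13*k + 54)/216.
Get s_k = R·t_k = k*(k**2 + 13*k + 54)/(24*(k**3 + 13*k**2 + 54*k + 72)) with R(k) = B(k−1)f(k)/C(k) = k*(k + 5)*(k + 7)*(k**2 + 13*k + 54)/(72*(3*k + 17)).
Δs = 3*(3*k + 17)/(k**5 + 25*k**4 + 245*k**3 + 1175*k**2 + 2754*k + 2520), as required.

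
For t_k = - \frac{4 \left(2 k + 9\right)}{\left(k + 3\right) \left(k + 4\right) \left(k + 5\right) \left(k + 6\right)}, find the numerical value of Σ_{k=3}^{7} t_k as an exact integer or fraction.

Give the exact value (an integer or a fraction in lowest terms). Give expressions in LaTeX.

Σ = -95/1716

r(k) = (k + 3)*(2*k + 11)/((k + 7)*(2*k + 9)) after simplifying.
Gosper form: A/B · C(k+1)/C(k) with A=k + 3, B=k + 7, C=k + 9/2.
f must satisfy (k + 3)·f(k+1) − (k + 6)·f(k) = k + 9/2.
Degrees (1,1,1) ⇒ d ≤ 3.
Match coefficients ⇒ f(k) = k*(k + 4)*(k + 8)/30.
So s_k = (B(k−1)f/C)·t_k = (k*(k + 4)*(k + 6)*(k + 8)/(15*(2*k + 9)))·t_k = 4*k*(-k - 8)/(15*(k**2 + 8*k + 15)).
s_(k+1) − s_k = 4*(-2*k - 9)/(k**4 + 18*k**3 + 119*k**2 + 342*k + 360) = t_k.
Σ_(k=3)^(7) t_k = s_(8) − s_(3) = -512/2145 − (-11/60) = -95/1716.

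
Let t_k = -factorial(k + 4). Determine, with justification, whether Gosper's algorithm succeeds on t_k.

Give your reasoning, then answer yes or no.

r(k) = k + 5 after simplifying.
Factor: A=k + 5; B=1; C=1.
Set up (k + 5)·f(k+1) − (1)·f(k) − (1) = 0.
Bound: deg f ≤ -1.
Negative degree bound (-1): no f exists, t_k not Gosper-summable.

No — negative degree bound, so no certificate f.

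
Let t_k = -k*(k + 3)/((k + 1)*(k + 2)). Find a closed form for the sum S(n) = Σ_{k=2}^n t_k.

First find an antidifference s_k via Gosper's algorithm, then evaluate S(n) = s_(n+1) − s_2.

S(n) = (-3*n**2 - n + 4)/(3*(n + 2))

Step 1: r(k) = (k + 1)**2*(k + 4)/(k*(k + 3)**2).
Gosper form: A/B · C(k+1)/C(k) with A=k + 1, B=k + 3, C=k**2 + 3*k.
Key eq: (k + 1)·f(k+1) = (k + 2)·f(k) + (k**2 + 3*k).
Degrees (1,1,2) ⇒ d ≤ 2.
Solve for f: f(k) = k*(k - 1) (degree 2 ≤ 2).
Then R = B(k−1)f/C = (k - 1)*(k + 2)/(k + 3), so s_k = R(k)·t_k = k*(1 - k)/(k + 1).
s_(k+1) − s_k = k*(-k - 3)/(k**2 + 3*k + 2) = t_k.
Telescope: S(n) = s_(n+1) − s_(2) = n*(-n - 1)/(n + 2) − (-2/3) = (-3*n**2 - n + 4)/(3*(n + 2)).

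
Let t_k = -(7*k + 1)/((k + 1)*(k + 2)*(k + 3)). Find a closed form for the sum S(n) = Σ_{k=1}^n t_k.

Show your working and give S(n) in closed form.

S(n) = n*(-11*n - 13)/(6*(n**2 + 5*n + 6))

Ratio r(k) = (k + 1)*(7*k + 8)/((k + 4)*(7*k + 1)).
Take A(k)=k + 1, B(k)=k + 4, C(k)=k + 1/7.
Key eq: (k + 1)·f(k+1) = (k + 3)·f(k) + (k + 1/7).
deg f ≤ 2 (via 1,1,1).
Solving with deg f ≤ 2: f(k) = k*(2*k - 1)/7.
Certificate R = B(k−1)f/C = k*(k + 3)*(2*k - 1)/(7*k + 1) gives s_k = k*(1 - 2*k)/((k + 1)*(k + 2)).
Check: Δs_k = (-7*k - 1)/(k**3 + 6*k**2 + 11*k + 6). ✓
s_(n+1) = (-2*n**2 - 3*n - 1)/(n**2 + 5*n + 6) and s_(1) = -1/6, so S(n) = n*(-11*n - 13)/(6*(n**2 + 5*n + 6)).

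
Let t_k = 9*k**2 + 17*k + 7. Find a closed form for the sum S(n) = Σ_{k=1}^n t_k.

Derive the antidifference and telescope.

S(n) = n*(3*n**2 + 13*n + 17)

Ratio r(k) = (9*k**2 + 35*k + 33)/(9*k**2 + 17*k + 7).
A = 1, B = 1, C = k**2 + 17*k/9 + 7/9.
f must satisfy (1)·f(k+1) − (1)·f(k) = k**2 + 17*k/9 + 7/9.
From deg A=0, deg B=0, deg C=2: d=3.
Solve for f: f(k) = k**2*(3*k + 4)/9 (degree 3 ≤ 3).
R(k) = B(k−1)·f(k)/C(k) = k**2*(3*k + 4)/(9*k**2 + 17*k + 7); s_k = R·t_k = k**2*(3*k + 4).
Δs = 9*k**2 + 17*k + 7, as required.
s_(n+1) = 3*n**3 + 13*n**2 + 17*n + 7 and s_(1) = 7, so S(n) = n*(3*n**2 + 13*n + 17).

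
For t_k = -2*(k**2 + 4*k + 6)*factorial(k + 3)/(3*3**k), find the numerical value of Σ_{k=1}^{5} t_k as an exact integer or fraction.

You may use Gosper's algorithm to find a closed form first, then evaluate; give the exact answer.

Ratio r(k) = (k + 4)*(4*k + (k + 1)**2 + 10)/(3*(k**2 + 4*k + 6)).
A = k/3 + 4/3, B = 1, C = k**2 + 4*k + 6.
Key eq: (k/3 + 4/3)·f(k+1) = (1)·f(k) + (k**2 + 4*k + 6).
From deg A=1, deg B=0, deg C=2: d=1.
Match coefficients ⇒ f(k) = 3*(k + 2).
So s_k = (B(k−1)f/C)·t_k = (3*(k + 2)/(k**2 + 4*k + 6))·t_k = -2*(k + 2)*factorial(k + 3)/3**k.
Δs = -2*(k**2 + 4*k + 6)*factorial(k + 3)/(3*3**k), as required.
Telescoping: Σ = s_(6) − s_(1) = -71680/9 − (-48) = -71248/9.

Σ = -71248/9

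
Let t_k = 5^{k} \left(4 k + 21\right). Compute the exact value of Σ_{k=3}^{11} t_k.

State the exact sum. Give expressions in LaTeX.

Σ = 3906249125

Step 1: r(k) = 5*(4*k + 25)/(4*k + 21).
Take A(k)=5, B(k)=1, C(k)=k + 21/4.
Set up (5)·f(k+1) − (1)·f(k) − (k + 21/4) = 0.
deg f ≤ 1 (via 0,0,1).
Coefficient equations give f(k) = (k + 4)/4.
Certificate R = B(k−1)f/C = (k + 4)/(4*k + 21) gives s_k = 5**k*(k + 4).
Check: Δs_k = 5**k*(4*k + 21). ✓
Sum = s_(12) − s_(3); s_(12) = 3906250000, s_(3) = 875 ⇒ 3906249125.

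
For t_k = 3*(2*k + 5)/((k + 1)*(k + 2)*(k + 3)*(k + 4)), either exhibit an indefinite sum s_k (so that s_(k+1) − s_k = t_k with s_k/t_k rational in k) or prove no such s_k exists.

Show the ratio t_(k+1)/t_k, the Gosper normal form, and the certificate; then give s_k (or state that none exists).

s_k = k*(k + 4)/(k**2 + 4*k + 3)

Ratio r(k) = (k + 1)*(2*k + 7)/((k + 5)*(2*k + 5)).
Take A(k)=k + 1, B(k)=k + 5, C(k)=k + 5/2.
f must satisfy (k + 1)·f(k+1) − (k + 4)·f(k) = k + 5/2.
Degrees (1,1,1) ⇒ d ≤ 3.
Solve for f: f(k) = k*(k + 2)*(k + 4)/6 (degree 3 ≤ 3).
Certificate R = B(k−1)f/C = k*(k + 2)*(k + 4)**2/(3*(2*k + 5)) gives s_k = k*(k + 4)/(k**2 + 4*k + 3).
s_(k+1) − s_k = 3*(2*k + 5)/(k**4 + 10*k**3 + 35*k**2 + 50*k + 24) = t_k.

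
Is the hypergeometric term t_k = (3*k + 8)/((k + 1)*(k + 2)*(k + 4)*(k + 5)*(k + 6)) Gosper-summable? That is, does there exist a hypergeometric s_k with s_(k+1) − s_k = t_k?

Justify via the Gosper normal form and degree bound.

Yes. s_k = k*(k**2 + 10*k + 29)/(20*(k**3 + 10*k**2 + 29*k + 20)).

The ratio is (k + 1)*(k + 4)*(3*k + 11)/((k + 3)*(k + 7)*(3*k + 8)).
Gosper form: A/B · C(k+1)/C(k) with A=k + 1, B=k + 7, C=k**2 + 17*k/3 + 8.
Solve (k + 1)·f(k+1) − (k + 6)·f(k) = k**2 + 17*k/3 + 8.
d = 5 from the (1,1,2) case.
Solving with deg f ≤ 5: f(k) = k*(k + 2)*(k + 3)*(k**2 + 10*k + 29)/60.
Certificate R = B(k−1)f/C = k*(k + 2)*(k + 6)*(k**2 + 10*k + 29)/(20*(3*k + 8)) gives s_k = k*(k**2 + 10*k + 29)/(20*(k**3 + 10*k**2 + 29*k + 20)).
Verify: (3*k + 8)/(k**5 + 18*k**4 + 121*k**3 + 372*k**2 + 508*k + 240) matches t_k.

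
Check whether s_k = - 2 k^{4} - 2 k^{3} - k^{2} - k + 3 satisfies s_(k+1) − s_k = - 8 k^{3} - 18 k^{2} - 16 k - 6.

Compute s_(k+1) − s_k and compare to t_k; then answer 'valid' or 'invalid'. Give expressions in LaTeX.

Valid: the claim telescopes to t_k.

s_(k+1) = -k - 2*(k + 1)**4 - 2*(k + 1)**3 - (k + 1)**2 + 2
s_(k+1) − s_k = -8*k**3 - 18*k**2 - 16*k - 6
(s_(k+1) − s_k) − t_k = 0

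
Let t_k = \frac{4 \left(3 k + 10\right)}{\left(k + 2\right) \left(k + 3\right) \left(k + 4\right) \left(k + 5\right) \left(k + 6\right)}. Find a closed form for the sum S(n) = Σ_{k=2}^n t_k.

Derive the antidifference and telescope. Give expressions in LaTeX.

t_(k+1)/t_k = (k + 2)*(3*k + 13)/((k + 7)*(3*k + 10)).
Factor: A=k + 2; B=k + 7; C=k + 10/3.
Solve (k + 2)·f(k+1) − (k + 6)·f(k) = k + 10/3.
From deg A=1, deg B=1, deg C=1: d=4.
Solve for f: f(k) = k*(k + 3)*(k**2 + 11*k + 38)/120 (degree 4 ≤ 4).
So s_k = (B(k−1)f/C)·t_k = (k*(k + 3)*(k + 6)*(k**2 + 11*k + 38)/(40*(3*k + 10)))·t_k = k*(k**2 + 11*k + 38)/(10*(k**3 + 11*k**2 + 38*k + 40)).
Check: Δs_k = 4*(3*k + 10)/(k**5 + 20*k**4 + 155*k**3 + 580*k**2 + 1044*k + 720). ✓
Telescope: S(n) = s_(n+1) − s_(2) = (n**3 + 14*n**2 + 63*n + 50)/(10*(n**3 + 14*n**2 + 63*n + 90)) − (8/105) = (n**3 + 14*n**2 + 63*n - 78)/(42*(n**3 + 14*n**2 + 63*n + 90)).

S(n) = \frac{n^{3} + 14 n^{2} + 63 n - 78}{42 \left(n^{3} + 14 n^{2} + 63 n + 90\right)}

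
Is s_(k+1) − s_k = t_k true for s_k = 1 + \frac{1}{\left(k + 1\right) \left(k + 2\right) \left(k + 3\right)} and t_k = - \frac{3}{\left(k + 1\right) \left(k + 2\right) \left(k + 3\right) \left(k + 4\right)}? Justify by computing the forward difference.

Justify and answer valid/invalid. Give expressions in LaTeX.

s_(k+1) = 1 + 1/((k + 2)*(k + 3)*(k + 4))
s_(k+1) − s_k = -3/((k + 1)*(k + 2)*(k + 3)*(k + 4))
(s_(k+1) − s_k) − t_k = 0

Valid: the claim telescopes to t_k.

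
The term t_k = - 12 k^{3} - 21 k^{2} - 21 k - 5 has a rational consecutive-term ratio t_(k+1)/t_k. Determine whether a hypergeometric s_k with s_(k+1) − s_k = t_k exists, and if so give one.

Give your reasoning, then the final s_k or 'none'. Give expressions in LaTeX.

s_k = k \left(- 3 k^{3} - k^{2} - 3 k + 2\right)

t_(k+1)/t_k = (12*k**3 + 57*k**2 + 99*k + 59)/(12*k**3 + 21*k**2 + 21*k + 5).
Gosper form: A/B · C(k+1)/C(k) with A=1, B=1, C=k**3 + 7*k**2/4 + 7*k/4 + 5/12.
Key eq: (1)·f(k+1) = (1)·f(k) + (k**3 + 7*k**2/4 + 7*k/4 + 5/12).
From deg A=0, deg B=0, deg C=3: d=4.
Coefficient equations give f(k) = k*(3*k**3 + k**2 + 3*k - 2)/12.
R(k) = B(k−1)·f(k)/C(k) = k*(3*k**3 + k**2 + 3*k - 2)/(12*k**3 + 21*k**2 + 21*k + 5); s_k = R·t_k = k*(-3*k**3 - k**2 - 3*k + 2).
s_(k+1) − s_k = -12*k**3 - 21*k**2 - 21*k - 5 = t_k.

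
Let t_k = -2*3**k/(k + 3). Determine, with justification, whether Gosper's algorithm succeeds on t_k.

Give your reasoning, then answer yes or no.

No — t_k has no hypergeometric antidifference.

Step 1: r(k) = 3*(k + 3)/(k + 4).
A = 3*k + 9, B = k + 4, C = 1.
Need (3*k + 9)·f(k+1) − (k + 3)·f(k) = 1.
Degrees (1,1,0) ⇒ d ≤ -1.
Bound -1 < 0, so the key equation has no polynomial solution.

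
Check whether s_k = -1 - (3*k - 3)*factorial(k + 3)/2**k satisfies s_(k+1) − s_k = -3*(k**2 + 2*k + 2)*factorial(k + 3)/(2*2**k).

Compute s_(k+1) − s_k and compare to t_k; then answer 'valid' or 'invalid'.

s_(k+1) = -3*2**(-k - 1)*k*factorial(k + 4) - 1
s_(k+1) − s_k = -3*(k**2 + 2*k + 2)*factorial(k + 3)/(2*2**k)
(s_(k+1) − s_k) − t_k = 0

valid; difference matches t_k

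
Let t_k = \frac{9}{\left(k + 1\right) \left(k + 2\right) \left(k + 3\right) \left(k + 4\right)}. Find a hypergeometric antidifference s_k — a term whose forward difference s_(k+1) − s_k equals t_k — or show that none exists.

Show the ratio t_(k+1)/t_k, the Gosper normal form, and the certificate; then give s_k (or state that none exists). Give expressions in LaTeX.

s_k = \frac{k \left(k^{2} + 6 k + 11\right)}{2 \left(k + 1\right) \left(k + 2\right) \left(k + 3\right)}

r(k) = (k + 1)/(k + 5) after simplifying.
So A=k + 1 and B=k + 5, with C=1.
Key eq: (k + 1)·f(k+1) = (k + 4)·f(k) + (1).
Degrees (1,1,0) ⇒ d ≤ 3.
Match coefficients ⇒ f(k) = k*(k**2 + 6*k + 11)/18.
Then R = B(k−1)f/C = k*(k + 4)*(k**2 + 6*k + 11)/18, so s_k = R(k)·t_k = k*(k**2 + 6*k + 11)/(2*(k + 1)*(k + 2)*(k + 3)).
Δs = 9/(k**4 + 10*k**3 + 35*k**2 + 50*k + 24), as required.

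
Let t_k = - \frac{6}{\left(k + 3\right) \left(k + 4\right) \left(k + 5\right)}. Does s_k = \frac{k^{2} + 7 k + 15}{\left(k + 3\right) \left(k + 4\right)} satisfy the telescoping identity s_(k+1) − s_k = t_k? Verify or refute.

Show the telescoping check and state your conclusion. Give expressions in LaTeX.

s_(k+1) = (7*k + (k + 1)**2 + 22)/((k + 4)*(k + 5))
s_(k+1) − s_k = -6/(k**3 + 12*k**2 + 47*k + 60)
(s_(k+1) − s_k) − t_k = 0

valid; difference matches t_k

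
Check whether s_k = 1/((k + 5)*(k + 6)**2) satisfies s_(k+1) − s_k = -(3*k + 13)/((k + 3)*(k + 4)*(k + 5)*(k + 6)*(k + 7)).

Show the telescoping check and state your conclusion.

s_(k+1) = 1/((k + 6)*(k + 7)**2)
s_(k+1) − s_k = (-3*k - 19)/(k**5 + 31*k**4 + 383*k**3 + 2357*k**2 + 7224*k + 8820)
(s_(k+1) − s_k) − t_k = 6*(2*k**2 + 21*k + 53)/(k**7 + 38*k**6 + 612*k**5 + 5410*k**4 + 28319*k**3 + 87672*k**2 + 148428*k + 105840)

Invalid: residual 6*(2*k**2 + 21*k + 53)/(k**7 + 38*k**6 + 612*k**5 + 5410*k**4 + 28319*k**3 + 87672*k**2 + 148428*k + 105840) ≠ 0.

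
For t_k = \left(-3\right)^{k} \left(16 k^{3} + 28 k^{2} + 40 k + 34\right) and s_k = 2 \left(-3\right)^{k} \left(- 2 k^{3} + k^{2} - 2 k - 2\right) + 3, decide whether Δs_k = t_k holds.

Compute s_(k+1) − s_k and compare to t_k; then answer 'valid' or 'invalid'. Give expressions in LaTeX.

s_(k+1) = 6*(-3)**k*(2*k + 2*(k + 1)**3 - (k + 1)**2 + 4) + 3
s_(k+1) − s_k = (-3)**k*(16*k**3 + 28*k**2 + 40*k + 34)
(s_(k+1) − s_k) − t_k = 0

valid (s_(k+1) − s_k reduces to t_k)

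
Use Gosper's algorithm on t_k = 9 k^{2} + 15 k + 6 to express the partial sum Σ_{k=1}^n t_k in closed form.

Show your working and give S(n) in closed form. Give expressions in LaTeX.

Ratio r(k) = (3*k**2 + 11*k + 10)/(3*k**2 + 5*k + 2).
Normal form (A,B,C) = (1, 1, k**2 + 5*k/3 + 2/3).
Set up (1)·f(k+1) − (1)·f(k) − (k**2 + 5*k/3 + 2/3) = 0.
d = 3 from the (0,0,2) case.
Solving with deg f ≤ 3: f(k) = k**2*(k + 1)/3.
Then R = B(k−1)f/C = k**2/(3*k + 2), so s_k = R(k)·t_k = 3*k**2*(k + 1).
Verify: 9*k**2 + 15*k + 6 matches t_k.
Σ_(k=1)^n t_k = s_(n+1) − s_(1) = (3*n**3 + 12*n**2 + 15*n + 6) − (6), i.e. 3*n*(n**2 + 4*n + 5).

S(n) = 3 n \left(n^{2} + 4 n + 5\right)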